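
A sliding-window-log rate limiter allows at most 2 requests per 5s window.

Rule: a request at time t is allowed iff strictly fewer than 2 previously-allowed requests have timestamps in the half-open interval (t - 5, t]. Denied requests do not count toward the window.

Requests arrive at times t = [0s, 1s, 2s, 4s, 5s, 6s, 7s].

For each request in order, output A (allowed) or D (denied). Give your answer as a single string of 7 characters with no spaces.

Tracking allowed requests in the window:
  req#1 t=0s: ALLOW
  req#2 t=1s: ALLOW
  req#3 t=2s: DENY
  req#4 t=4s: DENY
  req#5 t=5s: ALLOW
  req#6 t=6s: ALLOW
  req#7 t=7s: DENY

Answer: AADDAAD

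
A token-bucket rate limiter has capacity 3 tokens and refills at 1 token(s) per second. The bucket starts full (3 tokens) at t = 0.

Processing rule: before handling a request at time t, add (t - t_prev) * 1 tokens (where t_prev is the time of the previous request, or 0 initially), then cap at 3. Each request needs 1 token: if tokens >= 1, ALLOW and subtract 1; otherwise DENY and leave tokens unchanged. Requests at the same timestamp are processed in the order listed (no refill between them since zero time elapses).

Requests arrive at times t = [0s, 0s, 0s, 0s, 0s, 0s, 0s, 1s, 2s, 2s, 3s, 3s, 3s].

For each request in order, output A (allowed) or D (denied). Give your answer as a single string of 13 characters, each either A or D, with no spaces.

Answer: AAADDDDAADADD

Derivation:
Simulating step by step:
  req#1 t=0s: ALLOW
  req#2 t=0s: ALLOW
  req#3 t=0s: ALLOW
  req#4 t=0s: DENY
  req#5 t=0s: DENY
  req#6 t=0s: DENY
  req#7 t=0s: DENY
  req#8 t=1s: ALLOW
  req#9 t=2s: ALLOW
  req#10 t=2s: DENY
  req#11 t=3s: ALLOW
  req#12 t=3s: DENY
  req#13 t=3s: DENY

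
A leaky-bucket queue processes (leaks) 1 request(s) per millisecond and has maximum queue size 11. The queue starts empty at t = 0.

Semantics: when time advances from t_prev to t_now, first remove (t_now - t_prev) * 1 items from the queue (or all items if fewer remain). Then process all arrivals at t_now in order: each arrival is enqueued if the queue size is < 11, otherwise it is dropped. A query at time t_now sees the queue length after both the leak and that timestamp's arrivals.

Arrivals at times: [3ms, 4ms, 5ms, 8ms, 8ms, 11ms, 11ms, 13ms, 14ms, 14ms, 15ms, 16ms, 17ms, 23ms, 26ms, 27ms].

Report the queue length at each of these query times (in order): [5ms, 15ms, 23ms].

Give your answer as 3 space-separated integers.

Answer: 1 2 1

Derivation:
Queue lengths at query times:
  query t=5ms: backlog = 1
  query t=15ms: backlog = 2
  query t=23ms: backlog = 1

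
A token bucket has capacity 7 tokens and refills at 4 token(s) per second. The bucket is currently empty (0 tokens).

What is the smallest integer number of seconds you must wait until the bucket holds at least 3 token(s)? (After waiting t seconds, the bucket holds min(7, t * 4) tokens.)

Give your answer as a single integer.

Answer: 1

Derivation:
Need t * 4 >= 3, so t >= 3/4.
Smallest integer t = ceil(3/4) = 1.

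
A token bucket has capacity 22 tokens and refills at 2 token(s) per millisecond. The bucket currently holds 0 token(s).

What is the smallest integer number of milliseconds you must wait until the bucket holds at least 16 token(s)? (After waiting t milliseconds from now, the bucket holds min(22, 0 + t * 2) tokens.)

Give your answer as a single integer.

Answer: 8

Derivation:
Need 0 + t * 2 >= 16, so t >= 16/2.
Smallest integer t = ceil(16/2) = 8.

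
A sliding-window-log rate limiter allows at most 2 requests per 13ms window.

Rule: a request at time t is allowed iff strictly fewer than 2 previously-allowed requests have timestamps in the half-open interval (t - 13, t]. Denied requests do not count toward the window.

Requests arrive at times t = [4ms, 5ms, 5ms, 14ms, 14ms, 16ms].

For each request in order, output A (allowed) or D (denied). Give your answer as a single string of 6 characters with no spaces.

Tracking allowed requests in the window:
  req#1 t=4ms: ALLOW
  req#2 t=5ms: ALLOW
  req#3 t=5ms: DENY
  req#4 t=14ms: DENY
  req#5 t=14ms: DENY
  req#6 t=16ms: DENY

Answer: AADDDD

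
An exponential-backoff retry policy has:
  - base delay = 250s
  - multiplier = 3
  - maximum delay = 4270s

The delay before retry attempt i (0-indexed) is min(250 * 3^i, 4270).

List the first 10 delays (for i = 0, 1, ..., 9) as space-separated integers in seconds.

Computing each delay:
  i=0: min(250*3^0, 4270) = 250
  i=1: min(250*3^1, 4270) = 750
  i=2: min(250*3^2, 4270) = 2250
  i=3: min(250*3^3, 4270) = 4270
  i=4: min(250*3^4, 4270) = 4270
  i=5: min(250*3^5, 4270) = 4270
  i=6: min(250*3^6, 4270) = 4270
  i=7: min(250*3^7, 4270) = 4270
  i=8: min(250*3^8, 4270) = 4270
  i=9: min(250*3^9, 4270) = 4270

Answer: 250 750 2250 4270 4270 4270 4270 4270 4270 4270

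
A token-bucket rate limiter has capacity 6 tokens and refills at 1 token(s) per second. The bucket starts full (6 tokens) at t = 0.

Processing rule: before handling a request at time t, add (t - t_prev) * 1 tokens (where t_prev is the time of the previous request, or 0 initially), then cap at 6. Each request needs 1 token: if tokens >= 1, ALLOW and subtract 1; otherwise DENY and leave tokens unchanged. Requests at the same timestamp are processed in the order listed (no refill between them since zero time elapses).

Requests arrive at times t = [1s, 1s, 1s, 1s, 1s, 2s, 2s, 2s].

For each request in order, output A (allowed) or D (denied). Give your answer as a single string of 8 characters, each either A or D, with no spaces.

Simulating step by step:
  req#1 t=1s: ALLOW
  req#2 t=1s: ALLOW
  req#3 t=1s: ALLOW
  req#4 t=1s: ALLOW
  req#5 t=1s: ALLOW
  req#6 t=2s: ALLOW
  req#7 t=2s: ALLOW
  req#8 t=2s: DENY

Answer: AAAAAAAD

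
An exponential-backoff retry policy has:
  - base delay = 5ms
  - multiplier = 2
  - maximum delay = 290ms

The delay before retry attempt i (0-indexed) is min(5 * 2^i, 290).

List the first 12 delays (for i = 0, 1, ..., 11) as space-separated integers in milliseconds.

Answer: 5 10 20 40 80 160 290 290 290 290 290 290

Derivation:
Computing each delay:
  i=0: min(5*2^0, 290) = 5
  i=1: min(5*2^1, 290) = 10
  i=2: min(5*2^2, 290) = 20
  i=3: min(5*2^3, 290) = 40
  i=4: min(5*2^4, 290) = 80
  i=5: min(5*2^5, 290) = 160
  i=6: min(5*2^6, 290) = 290
  i=7: min(5*2^7, 290) = 290
  i=8: min(5*2^8, 290) = 290
  i=9: min(5*2^9, 290) = 290
  i=10: min(5*2^10, 290) = 290
  i=11: min(5*2^11, 290) = 290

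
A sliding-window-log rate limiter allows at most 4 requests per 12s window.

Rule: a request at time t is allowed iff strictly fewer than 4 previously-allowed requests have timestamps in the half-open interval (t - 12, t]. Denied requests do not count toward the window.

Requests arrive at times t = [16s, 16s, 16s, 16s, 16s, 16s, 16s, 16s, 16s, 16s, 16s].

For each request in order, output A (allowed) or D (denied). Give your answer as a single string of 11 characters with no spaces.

Answer: AAAADDDDDDD

Derivation:
Tracking allowed requests in the window:
  req#1 t=16s: ALLOW
  req#2 t=16s: ALLOW
  req#3 t=16s: ALLOW
  req#4 t=16s: ALLOW
  req#5 t=16s: DENY
  req#6 t=16s: DENY
  req#7 t=16s: DENY
  req#8 t=16s: DENY
  req#9 t=16s: DENY
  req#10 t=16s: DENY
  req#11 t=16s: DENY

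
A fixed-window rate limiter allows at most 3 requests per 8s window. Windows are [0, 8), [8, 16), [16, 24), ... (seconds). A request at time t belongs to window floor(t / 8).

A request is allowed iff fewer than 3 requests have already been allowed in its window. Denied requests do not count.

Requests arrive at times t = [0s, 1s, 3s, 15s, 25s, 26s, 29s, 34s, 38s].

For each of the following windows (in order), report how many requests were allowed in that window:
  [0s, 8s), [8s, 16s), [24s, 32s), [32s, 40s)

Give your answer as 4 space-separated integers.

Answer: 3 1 3 2

Derivation:
Processing requests:
  req#1 t=0s (window 0): ALLOW
  req#2 t=1s (window 0): ALLOW
  req#3 t=3s (window 0): ALLOW
  req#4 t=15s (window 1): ALLOW
  req#5 t=25s (window 3): ALLOW
  req#6 t=26s (window 3): ALLOW
  req#7 t=29s (window 3): ALLOW
  req#8 t=34s (window 4): ALLOW
  req#9 t=38s (window 4): ALLOW

Allowed counts by window: 3 1 3 2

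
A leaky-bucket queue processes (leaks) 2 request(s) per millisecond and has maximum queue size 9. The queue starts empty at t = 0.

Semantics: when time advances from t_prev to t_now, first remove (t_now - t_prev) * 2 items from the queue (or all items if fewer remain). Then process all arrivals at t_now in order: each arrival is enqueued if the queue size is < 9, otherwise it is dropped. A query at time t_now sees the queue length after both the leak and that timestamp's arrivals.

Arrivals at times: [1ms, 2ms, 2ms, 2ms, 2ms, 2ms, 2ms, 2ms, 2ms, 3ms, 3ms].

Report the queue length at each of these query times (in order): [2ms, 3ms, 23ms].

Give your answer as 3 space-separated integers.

Queue lengths at query times:
  query t=2ms: backlog = 8
  query t=3ms: backlog = 8
  query t=23ms: backlog = 0

Answer: 8 8 0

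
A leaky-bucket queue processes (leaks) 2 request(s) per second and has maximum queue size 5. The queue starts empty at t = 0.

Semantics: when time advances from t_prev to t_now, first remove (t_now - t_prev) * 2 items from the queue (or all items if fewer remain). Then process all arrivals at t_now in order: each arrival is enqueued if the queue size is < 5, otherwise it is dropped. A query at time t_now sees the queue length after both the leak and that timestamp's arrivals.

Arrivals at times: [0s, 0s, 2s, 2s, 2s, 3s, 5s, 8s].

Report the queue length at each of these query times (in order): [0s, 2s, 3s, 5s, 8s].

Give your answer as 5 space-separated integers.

Answer: 2 3 2 1 1

Derivation:
Queue lengths at query times:
  query t=0s: backlog = 2
  query t=2s: backlog = 3
  query t=3s: backlog = 2
  query t=5s: backlog = 1
  query t=8s: backlog = 1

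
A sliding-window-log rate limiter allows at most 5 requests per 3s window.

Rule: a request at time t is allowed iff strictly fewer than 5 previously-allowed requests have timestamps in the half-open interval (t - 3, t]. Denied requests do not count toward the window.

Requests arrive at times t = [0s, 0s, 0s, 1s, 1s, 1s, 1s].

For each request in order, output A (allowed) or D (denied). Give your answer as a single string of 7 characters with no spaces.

Tracking allowed requests in the window:
  req#1 t=0s: ALLOW
  req#2 t=0s: ALLOW
  req#3 t=0s: ALLOW
  req#4 t=1s: ALLOW
  req#5 t=1s: ALLOW
  req#6 t=1s: DENY
  req#7 t=1s: DENY

Answer: AAAAADD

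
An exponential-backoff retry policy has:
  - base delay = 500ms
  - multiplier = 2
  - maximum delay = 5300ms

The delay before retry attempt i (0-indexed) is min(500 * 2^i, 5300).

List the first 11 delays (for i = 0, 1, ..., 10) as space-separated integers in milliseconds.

Computing each delay:
  i=0: min(500*2^0, 5300) = 500
  i=1: min(500*2^1, 5300) = 1000
  i=2: min(500*2^2, 5300) = 2000
  i=3: min(500*2^3, 5300) = 4000
  i=4: min(500*2^4, 5300) = 5300
  i=5: min(500*2^5, 5300) = 5300
  i=6: min(500*2^6, 5300) = 5300
  i=7: min(500*2^7, 5300) = 5300
  i=8: min(500*2^8, 5300) = 5300
  i=9: min(500*2^9, 5300) = 5300
  i=10: min(500*2^10, 5300) = 5300

Answer: 500 1000 2000 4000 5300 5300 5300 5300 5300 5300 5300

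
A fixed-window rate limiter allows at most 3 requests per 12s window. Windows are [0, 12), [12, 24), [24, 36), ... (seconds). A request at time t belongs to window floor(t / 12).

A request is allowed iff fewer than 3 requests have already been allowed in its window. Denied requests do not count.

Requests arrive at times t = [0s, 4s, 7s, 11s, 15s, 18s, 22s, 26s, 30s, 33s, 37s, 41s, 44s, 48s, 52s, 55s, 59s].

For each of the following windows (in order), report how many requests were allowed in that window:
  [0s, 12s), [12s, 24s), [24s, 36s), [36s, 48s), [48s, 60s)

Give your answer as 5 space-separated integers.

Answer: 3 3 3 3 3

Derivation:
Processing requests:
  req#1 t=0s (window 0): ALLOW
  req#2 t=4s (window 0): ALLOW
  req#3 t=7s (window 0): ALLOW
  req#4 t=11s (window 0): DENY
  req#5 t=15s (window 1): ALLOW
  req#6 t=18s (window 1): ALLOW
  req#7 t=22s (window 1): ALLOW
  req#8 t=26s (window 2): ALLOW
  req#9 t=30s (window 2): ALLOW
  req#10 t=33s (window 2): ALLOW
  req#11 t=37s (window 3): ALLOW
  req#12 t=41s (window 3): ALLOW
  req#13 t=44s (window 3): ALLOW
  req#14 t=48s (window 4): ALLOW
  req#15 t=52s (window 4): ALLOW
  req#16 t=55s (window 4): ALLOW
  req#17 t=59s (window 4): DENY

Allowed counts by window: 3 3 3 3 3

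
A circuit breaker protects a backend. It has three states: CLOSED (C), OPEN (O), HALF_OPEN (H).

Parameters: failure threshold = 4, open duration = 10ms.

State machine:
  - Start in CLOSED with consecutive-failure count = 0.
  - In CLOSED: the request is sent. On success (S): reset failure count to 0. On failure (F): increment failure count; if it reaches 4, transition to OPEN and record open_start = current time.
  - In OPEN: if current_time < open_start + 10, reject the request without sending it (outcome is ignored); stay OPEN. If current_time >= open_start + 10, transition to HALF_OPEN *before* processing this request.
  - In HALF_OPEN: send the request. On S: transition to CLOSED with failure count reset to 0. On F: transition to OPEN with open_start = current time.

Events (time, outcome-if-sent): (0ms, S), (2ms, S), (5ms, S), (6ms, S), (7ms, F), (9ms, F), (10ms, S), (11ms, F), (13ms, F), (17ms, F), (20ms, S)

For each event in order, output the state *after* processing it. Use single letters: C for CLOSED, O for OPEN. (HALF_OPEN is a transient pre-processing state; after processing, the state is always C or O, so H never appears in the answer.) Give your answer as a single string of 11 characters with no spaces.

Answer: CCCCCCCCCCC

Derivation:
State after each event:
  event#1 t=0ms outcome=S: state=CLOSED
  event#2 t=2ms outcome=S: state=CLOSED
  event#3 t=5ms outcome=S: state=CLOSED
  event#4 t=6ms outcome=S: state=CLOSED
  event#5 t=7ms outcome=F: state=CLOSED
  event#6 t=9ms outcome=F: state=CLOSED
  event#7 t=10ms outcome=S: state=CLOSED
  event#8 t=11ms outcome=F: state=CLOSED
  event#9 t=13ms outcome=F: state=CLOSED
  event#10 t=17ms outcome=F: state=CLOSED
  event#11 t=20ms outcome=S: state=CLOSED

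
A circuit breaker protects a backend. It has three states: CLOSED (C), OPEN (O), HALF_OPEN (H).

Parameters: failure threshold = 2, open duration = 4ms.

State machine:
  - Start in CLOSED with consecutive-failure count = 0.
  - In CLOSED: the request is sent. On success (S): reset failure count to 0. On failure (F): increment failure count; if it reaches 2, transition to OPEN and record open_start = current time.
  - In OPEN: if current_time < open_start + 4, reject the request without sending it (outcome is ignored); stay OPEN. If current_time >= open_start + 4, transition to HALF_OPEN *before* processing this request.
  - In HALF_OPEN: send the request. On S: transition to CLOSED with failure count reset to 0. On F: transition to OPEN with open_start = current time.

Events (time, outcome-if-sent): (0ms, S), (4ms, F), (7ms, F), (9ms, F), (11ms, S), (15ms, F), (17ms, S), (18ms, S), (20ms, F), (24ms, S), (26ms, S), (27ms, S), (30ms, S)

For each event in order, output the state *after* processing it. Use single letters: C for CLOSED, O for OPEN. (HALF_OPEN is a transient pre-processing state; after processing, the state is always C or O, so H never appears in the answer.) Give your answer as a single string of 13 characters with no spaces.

Answer: CCOOCCCCCCCCC

Derivation:
State after each event:
  event#1 t=0ms outcome=S: state=CLOSED
  event#2 t=4ms outcome=F: state=CLOSED
  event#3 t=7ms outcome=F: state=OPEN
  event#4 t=9ms outcome=F: state=OPEN
  event#5 t=11ms outcome=S: state=CLOSED
  event#6 t=15ms outcome=F: state=CLOSED
  event#7 t=17ms outcome=S: state=CLOSED
  event#8 t=18ms outcome=S: state=CLOSED
  event#9 t=20ms outcome=F: state=CLOSED
  event#10 t=24ms outcome=S: state=CLOSED
  event#11 t=26ms outcome=S: state=CLOSED
  event#12 t=27ms outcome=S: state=CLOSED
  event#13 t=30ms outcome=S: state=CLOSED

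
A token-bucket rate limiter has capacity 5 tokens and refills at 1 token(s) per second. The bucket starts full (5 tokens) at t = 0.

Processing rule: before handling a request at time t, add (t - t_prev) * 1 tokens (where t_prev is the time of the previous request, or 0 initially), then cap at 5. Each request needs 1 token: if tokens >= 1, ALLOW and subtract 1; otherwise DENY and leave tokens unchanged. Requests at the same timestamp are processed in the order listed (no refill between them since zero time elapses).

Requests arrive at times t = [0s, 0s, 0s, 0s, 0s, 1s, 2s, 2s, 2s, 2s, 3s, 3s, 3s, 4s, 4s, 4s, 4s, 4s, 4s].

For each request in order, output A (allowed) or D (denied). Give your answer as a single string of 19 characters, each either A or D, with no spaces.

Simulating step by step:
  req#1 t=0s: ALLOW
  req#2 t=0s: ALLOW
  req#3 t=0s: ALLOW
  req#4 t=0s: ALLOW
  req#5 t=0s: ALLOW
  req#6 t=1s: ALLOW
  req#7 t=2s: ALLOW
  req#8 t=2s: DENY
  req#9 t=2s: DENY
  req#10 t=2s: DENY
  req#11 t=3s: ALLOW
  req#12 t=3s: DENY
  req#13 t=3s: DENY
  req#14 t=4s: ALLOW
  req#15 t=4s: DENY
  req#16 t=4s: DENY
  req#17 t=4s: DENY
  req#18 t=4s: DENY
  req#19 t=4s: DENY

Answer: AAAAAAADDDADDADDDDD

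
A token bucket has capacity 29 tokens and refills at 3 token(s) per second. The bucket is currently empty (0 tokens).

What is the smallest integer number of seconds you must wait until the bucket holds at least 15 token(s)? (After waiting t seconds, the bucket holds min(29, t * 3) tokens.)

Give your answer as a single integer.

Answer: 5

Derivation:
Need t * 3 >= 15, so t >= 15/3.
Smallest integer t = ceil(15/3) = 5.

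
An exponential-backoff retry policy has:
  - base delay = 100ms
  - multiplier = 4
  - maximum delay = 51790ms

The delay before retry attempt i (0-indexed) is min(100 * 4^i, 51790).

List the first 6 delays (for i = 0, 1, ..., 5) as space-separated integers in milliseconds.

Computing each delay:
  i=0: min(100*4^0, 51790) = 100
  i=1: min(100*4^1, 51790) = 400
  i=2: min(100*4^2, 51790) = 1600
  i=3: min(100*4^3, 51790) = 6400
  i=4: min(100*4^4, 51790) = 25600
  i=5: min(100*4^5, 51790) = 51790

Answer: 100 400 1600 6400 25600 51790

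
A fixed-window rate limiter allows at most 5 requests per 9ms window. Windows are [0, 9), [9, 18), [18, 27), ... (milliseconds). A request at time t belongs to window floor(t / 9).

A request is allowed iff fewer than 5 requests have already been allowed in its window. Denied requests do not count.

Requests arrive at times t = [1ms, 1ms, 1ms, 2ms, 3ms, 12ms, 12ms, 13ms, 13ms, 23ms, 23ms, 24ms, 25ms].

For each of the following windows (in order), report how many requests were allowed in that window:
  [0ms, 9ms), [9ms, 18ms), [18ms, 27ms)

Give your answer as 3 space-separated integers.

Processing requests:
  req#1 t=1ms (window 0): ALLOW
  req#2 t=1ms (window 0): ALLOW
  req#3 t=1ms (window 0): ALLOW
  req#4 t=2ms (window 0): ALLOW
  req#5 t=3ms (window 0): ALLOW
  req#6 t=12ms (window 1): ALLOW
  req#7 t=12ms (window 1): ALLOW
  req#8 t=13ms (window 1): ALLOW
  req#9 t=13ms (window 1): ALLOW
  req#10 t=23ms (window 2): ALLOW
  req#11 t=23ms (window 2): ALLOW
  req#12 t=24ms (window 2): ALLOW
  req#13 t=25ms (window 2): ALLOW

Allowed counts by window: 5 4 4

Answer: 5 4 4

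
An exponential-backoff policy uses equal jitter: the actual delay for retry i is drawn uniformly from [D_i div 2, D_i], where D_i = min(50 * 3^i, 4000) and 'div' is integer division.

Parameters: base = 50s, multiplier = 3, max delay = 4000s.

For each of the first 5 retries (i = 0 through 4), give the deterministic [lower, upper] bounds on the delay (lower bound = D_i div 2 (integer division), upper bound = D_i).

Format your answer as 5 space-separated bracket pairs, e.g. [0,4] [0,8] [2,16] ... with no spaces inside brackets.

Computing bounds per retry:
  i=0: D_i=min(50*3^0,4000)=50, bounds=[25,50]
  i=1: D_i=min(50*3^1,4000)=150, bounds=[75,150]
  i=2: D_i=min(50*3^2,4000)=450, bounds=[225,450]
  i=3: D_i=min(50*3^3,4000)=1350, bounds=[675,1350]
  i=4: D_i=min(50*3^4,4000)=4000, bounds=[2000,4000]

Answer: [25,50] [75,150] [225,450] [675,1350] [2000,4000]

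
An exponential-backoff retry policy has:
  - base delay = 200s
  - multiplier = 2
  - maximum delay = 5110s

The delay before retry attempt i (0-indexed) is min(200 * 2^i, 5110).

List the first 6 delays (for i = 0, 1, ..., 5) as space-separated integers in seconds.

Answer: 200 400 800 1600 3200 5110

Derivation:
Computing each delay:
  i=0: min(200*2^0, 5110) = 200
  i=1: min(200*2^1, 5110) = 400
  i=2: min(200*2^2, 5110) = 800
  i=3: min(200*2^3, 5110) = 1600
  i=4: min(200*2^4, 5110) = 3200
  i=5: min(200*2^5, 5110) = 5110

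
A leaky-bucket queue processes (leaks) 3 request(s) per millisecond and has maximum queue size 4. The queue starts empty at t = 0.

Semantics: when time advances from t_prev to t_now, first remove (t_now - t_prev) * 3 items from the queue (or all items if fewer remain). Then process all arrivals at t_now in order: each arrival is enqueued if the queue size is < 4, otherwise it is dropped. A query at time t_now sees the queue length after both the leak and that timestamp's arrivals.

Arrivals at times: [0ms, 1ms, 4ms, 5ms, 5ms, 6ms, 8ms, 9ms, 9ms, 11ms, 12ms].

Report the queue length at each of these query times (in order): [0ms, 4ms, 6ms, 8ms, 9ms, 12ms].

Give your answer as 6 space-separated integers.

Answer: 1 1 1 1 2 1

Derivation:
Queue lengths at query times:
  query t=0ms: backlog = 1
  query t=4ms: backlog = 1
  query t=6ms: backlog = 1
  query t=8ms: backlog = 1
  query t=9ms: backlog = 2
  query t=12ms: backlog = 1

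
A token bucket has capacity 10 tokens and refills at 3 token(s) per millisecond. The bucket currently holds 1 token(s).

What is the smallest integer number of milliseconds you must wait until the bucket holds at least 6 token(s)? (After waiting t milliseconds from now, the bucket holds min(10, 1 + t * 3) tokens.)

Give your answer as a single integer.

Answer: 2

Derivation:
Need 1 + t * 3 >= 6, so t >= 5/3.
Smallest integer t = ceil(5/3) = 2.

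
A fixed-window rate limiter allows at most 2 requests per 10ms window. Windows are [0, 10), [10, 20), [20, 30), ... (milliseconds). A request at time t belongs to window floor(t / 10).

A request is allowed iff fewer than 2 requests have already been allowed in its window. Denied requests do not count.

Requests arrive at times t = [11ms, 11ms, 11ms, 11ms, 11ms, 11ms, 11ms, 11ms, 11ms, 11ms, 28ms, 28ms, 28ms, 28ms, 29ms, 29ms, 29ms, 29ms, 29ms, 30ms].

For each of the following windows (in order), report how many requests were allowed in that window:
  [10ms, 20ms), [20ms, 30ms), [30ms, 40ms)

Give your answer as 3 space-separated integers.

Processing requests:
  req#1 t=11ms (window 1): ALLOW
  req#2 t=11ms (window 1): ALLOW
  req#3 t=11ms (window 1): DENY
  req#4 t=11ms (window 1): DENY
  req#5 t=11ms (window 1): DENY
  req#6 t=11ms (window 1): DENY
  req#7 t=11ms (window 1): DENY
  req#8 t=11ms (window 1): DENY
  req#9 t=11ms (window 1): DENY
  req#10 t=11ms (window 1): DENY
  req#11 t=28ms (window 2): ALLOW
  req#12 t=28ms (window 2): ALLOW
  req#13 t=28ms (window 2): DENY
  req#14 t=28ms (window 2): DENY
  req#15 t=29ms (window 2): DENY
  req#16 t=29ms (window 2): DENY
  req#17 t=29ms (window 2): DENY
  req#18 t=29ms (window 2): DENY
  req#19 t=29ms (window 2): DENY
  req#20 t=30ms (window 3): ALLOW

Allowed counts by window: 2 2 1

Answer: 2 2 1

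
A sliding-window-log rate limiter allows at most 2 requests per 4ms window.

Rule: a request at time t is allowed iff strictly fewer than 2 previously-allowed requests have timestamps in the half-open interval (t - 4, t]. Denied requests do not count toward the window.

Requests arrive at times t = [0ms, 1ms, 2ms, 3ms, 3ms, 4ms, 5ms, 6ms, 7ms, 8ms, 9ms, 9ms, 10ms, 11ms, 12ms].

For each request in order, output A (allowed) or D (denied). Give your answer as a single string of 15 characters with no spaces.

Tracking allowed requests in the window:
  req#1 t=0ms: ALLOW
  req#2 t=1ms: ALLOW
  req#3 t=2ms: DENY
  req#4 t=3ms: DENY
  req#5 t=3ms: DENY
  req#6 t=4ms: ALLOW
  req#7 t=5ms: ALLOW
  req#8 t=6ms: DENY
  req#9 t=7ms: DENY
  req#10 t=8ms: ALLOW
  req#11 t=9ms: ALLOW
  req#12 t=9ms: DENY
  req#13 t=10ms: DENY
  req#14 t=11ms: DENY
  req#15 t=12ms: ALLOW

Answer: AADDDAADDAADDDA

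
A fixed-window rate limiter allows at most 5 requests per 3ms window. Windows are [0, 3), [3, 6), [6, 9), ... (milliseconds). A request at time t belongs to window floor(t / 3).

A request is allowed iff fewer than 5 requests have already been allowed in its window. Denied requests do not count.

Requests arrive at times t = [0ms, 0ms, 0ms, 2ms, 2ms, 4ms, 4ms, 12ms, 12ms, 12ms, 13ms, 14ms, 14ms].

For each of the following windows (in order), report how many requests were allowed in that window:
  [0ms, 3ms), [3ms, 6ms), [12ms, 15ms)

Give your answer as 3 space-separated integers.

Answer: 5 2 5

Derivation:
Processing requests:
  req#1 t=0ms (window 0): ALLOW
  req#2 t=0ms (window 0): ALLOW
  req#3 t=0ms (window 0): ALLOW
  req#4 t=2ms (window 0): ALLOW
  req#5 t=2ms (window 0): ALLOW
  req#6 t=4ms (window 1): ALLOW
  req#7 t=4ms (window 1): ALLOW
  req#8 t=12ms (window 4): ALLOW
  req#9 t=12ms (window 4): ALLOW
  req#10 t=12ms (window 4): ALLOW
  req#11 t=13ms (window 4): ALLOW
  req#12 t=14ms (window 4): ALLOW
  req#13 t=14ms (window 4): DENY

Allowed counts by window: 5 2 5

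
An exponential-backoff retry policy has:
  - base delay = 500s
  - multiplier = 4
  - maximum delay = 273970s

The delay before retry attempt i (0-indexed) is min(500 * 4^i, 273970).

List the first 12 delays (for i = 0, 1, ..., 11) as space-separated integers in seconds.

Computing each delay:
  i=0: min(500*4^0, 273970) = 500
  i=1: min(500*4^1, 273970) = 2000
  i=2: min(500*4^2, 273970) = 8000
  i=3: min(500*4^3, 273970) = 32000
  i=4: min(500*4^4, 273970) = 128000
  i=5: min(500*4^5, 273970) = 273970
  i=6: min(500*4^6, 273970) = 273970
  i=7: min(500*4^7, 273970) = 273970
  i=8: min(500*4^8, 273970) = 273970
  i=9: min(500*4^9, 273970) = 273970
  i=10: min(500*4^10, 273970) = 273970
  i=11: min(500*4^11, 273970) = 273970

Answer: 500 2000 8000 32000 128000 273970 273970 273970 273970 273970 273970 273970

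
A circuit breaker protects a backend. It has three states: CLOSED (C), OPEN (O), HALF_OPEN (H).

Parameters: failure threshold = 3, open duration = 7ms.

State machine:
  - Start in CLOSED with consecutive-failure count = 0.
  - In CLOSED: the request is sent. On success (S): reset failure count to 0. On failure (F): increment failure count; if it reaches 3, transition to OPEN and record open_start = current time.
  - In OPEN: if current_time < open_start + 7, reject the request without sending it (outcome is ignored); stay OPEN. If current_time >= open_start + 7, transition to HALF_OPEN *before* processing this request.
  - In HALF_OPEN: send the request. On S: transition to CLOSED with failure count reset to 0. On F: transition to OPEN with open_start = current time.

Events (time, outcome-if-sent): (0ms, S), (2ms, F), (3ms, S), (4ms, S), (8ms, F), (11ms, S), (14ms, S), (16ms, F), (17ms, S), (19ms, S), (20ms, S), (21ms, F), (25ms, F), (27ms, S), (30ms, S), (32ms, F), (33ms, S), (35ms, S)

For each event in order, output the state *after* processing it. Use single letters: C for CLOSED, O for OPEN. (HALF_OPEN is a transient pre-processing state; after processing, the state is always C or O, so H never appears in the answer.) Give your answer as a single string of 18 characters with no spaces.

Answer: CCCCCCCCCCCCCCCCCC

Derivation:
State after each event:
  event#1 t=0ms outcome=S: state=CLOSED
  event#2 t=2ms outcome=F: state=CLOSED
  event#3 t=3ms outcome=S: state=CLOSED
  event#4 t=4ms outcome=S: state=CLOSED
  event#5 t=8ms outcome=F: state=CLOSED
  event#6 t=11ms outcome=S: state=CLOSED
  event#7 t=14ms outcome=S: state=CLOSED
  event#8 t=16ms outcome=F: state=CLOSED
  event#9 t=17ms outcome=S: state=CLOSED
  event#10 t=19ms outcome=S: state=CLOSED
  event#11 t=20ms outcome=S: state=CLOSED
  event#12 t=21ms outcome=F: state=CLOSED
  event#13 t=25ms outcome=F: state=CLOSED
  event#14 t=27ms outcome=S: state=CLOSED
  event#15 t=30ms outcome=S: state=CLOSED
  event#16 t=32ms outcome=F: state=CLOSED
  event#17 t=33ms outcome=S: state=CLOSED
  event#18 t=35ms outcome=S: state=CLOSED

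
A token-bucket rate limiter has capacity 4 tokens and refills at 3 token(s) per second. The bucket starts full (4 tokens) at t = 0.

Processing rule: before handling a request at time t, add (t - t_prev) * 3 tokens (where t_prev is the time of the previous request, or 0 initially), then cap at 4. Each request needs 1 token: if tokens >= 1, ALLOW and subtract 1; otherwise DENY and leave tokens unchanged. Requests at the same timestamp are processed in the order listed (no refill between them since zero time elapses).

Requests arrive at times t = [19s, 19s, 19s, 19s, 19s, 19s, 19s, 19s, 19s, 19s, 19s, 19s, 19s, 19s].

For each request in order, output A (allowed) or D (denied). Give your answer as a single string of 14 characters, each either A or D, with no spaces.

Simulating step by step:
  req#1 t=19s: ALLOW
  req#2 t=19s: ALLOW
  req#3 t=19s: ALLOW
  req#4 t=19s: ALLOW
  req#5 t=19s: DENY
  req#6 t=19s: DENY
  req#7 t=19s: DENY
  req#8 t=19s: DENY
  req#9 t=19s: DENY
  req#10 t=19s: DENY
  req#11 t=19s: DENY
  req#12 t=19s: DENY
  req#13 t=19s: DENY
  req#14 t=19s: DENY

Answer: AAAADDDDDDDDDD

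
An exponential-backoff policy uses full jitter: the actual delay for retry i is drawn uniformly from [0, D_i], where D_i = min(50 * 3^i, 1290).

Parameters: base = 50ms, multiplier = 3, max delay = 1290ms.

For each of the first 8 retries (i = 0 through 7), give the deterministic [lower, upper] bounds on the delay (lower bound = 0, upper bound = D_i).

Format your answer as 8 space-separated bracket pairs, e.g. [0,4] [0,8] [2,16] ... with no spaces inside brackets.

Answer: [0,50] [0,150] [0,450] [0,1290] [0,1290] [0,1290] [0,1290] [0,1290]

Derivation:
Computing bounds per retry:
  i=0: D_i=min(50*3^0,1290)=50, bounds=[0,50]
  i=1: D_i=min(50*3^1,1290)=150, bounds=[0,150]
  i=2: D_i=min(50*3^2,1290)=450, bounds=[0,450]
  i=3: D_i=min(50*3^3,1290)=1290, bounds=[0,1290]
  i=4: D_i=min(50*3^4,1290)=1290, bounds=[0,1290]
  i=5: D_i=min(50*3^5,1290)=1290, bounds=[0,1290]
  i=6: D_i=min(50*3^6,1290)=1290, bounds=[0,1290]
  i=7: D_i=min(50*3^7,1290)=1290, bounds=[0,1290]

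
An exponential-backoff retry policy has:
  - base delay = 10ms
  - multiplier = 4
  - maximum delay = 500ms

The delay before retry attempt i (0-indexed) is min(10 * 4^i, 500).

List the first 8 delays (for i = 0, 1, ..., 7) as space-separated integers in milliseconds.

Computing each delay:
  i=0: min(10*4^0, 500) = 10
  i=1: min(10*4^1, 500) = 40
  i=2: min(10*4^2, 500) = 160
  i=3: min(10*4^3, 500) = 500
  i=4: min(10*4^4, 500) = 500
  i=5: min(10*4^5, 500) = 500
  i=6: min(10*4^6, 500) = 500
  i=7: min(10*4^7, 500) = 500

Answer: 10 40 160 500 500 500 500 500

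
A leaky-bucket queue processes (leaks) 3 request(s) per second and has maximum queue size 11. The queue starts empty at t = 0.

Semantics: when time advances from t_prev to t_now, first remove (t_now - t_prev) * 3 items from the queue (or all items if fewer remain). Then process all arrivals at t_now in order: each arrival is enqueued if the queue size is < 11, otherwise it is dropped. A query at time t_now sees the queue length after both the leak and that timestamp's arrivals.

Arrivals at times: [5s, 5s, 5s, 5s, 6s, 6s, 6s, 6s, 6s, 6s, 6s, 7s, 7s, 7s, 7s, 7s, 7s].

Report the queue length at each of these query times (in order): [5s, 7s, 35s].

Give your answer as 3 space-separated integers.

Answer: 4 11 0

Derivation:
Queue lengths at query times:
  query t=5s: backlog = 4
  query t=7s: backlog = 11
  query t=35s: backlog = 0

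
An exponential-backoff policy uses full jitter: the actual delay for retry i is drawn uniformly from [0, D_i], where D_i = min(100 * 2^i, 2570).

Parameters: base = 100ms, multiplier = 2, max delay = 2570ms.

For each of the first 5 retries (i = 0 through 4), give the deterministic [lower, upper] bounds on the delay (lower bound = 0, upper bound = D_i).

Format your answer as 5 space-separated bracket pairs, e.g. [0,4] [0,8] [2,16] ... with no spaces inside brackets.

Answer: [0,100] [0,200] [0,400] [0,800] [0,1600]

Derivation:
Computing bounds per retry:
  i=0: D_i=min(100*2^0,2570)=100, bounds=[0,100]
  i=1: D_i=min(100*2^1,2570)=200, bounds=[0,200]
  i=2: D_i=min(100*2^2,2570)=400, bounds=[0,400]
  i=3: D_i=min(100*2^3,2570)=800, bounds=[0,800]
  i=4: D_i=min(100*2^4,2570)=1600, bounds=[0,1600]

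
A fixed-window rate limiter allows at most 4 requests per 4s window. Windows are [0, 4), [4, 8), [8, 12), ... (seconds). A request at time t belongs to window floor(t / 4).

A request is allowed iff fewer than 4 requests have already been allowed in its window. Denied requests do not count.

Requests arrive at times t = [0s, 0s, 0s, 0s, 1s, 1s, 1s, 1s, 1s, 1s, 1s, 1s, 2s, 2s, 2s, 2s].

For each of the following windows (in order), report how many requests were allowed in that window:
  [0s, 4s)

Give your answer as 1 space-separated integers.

Answer: 4

Derivation:
Processing requests:
  req#1 t=0s (window 0): ALLOW
  req#2 t=0s (window 0): ALLOW
  req#3 t=0s (window 0): ALLOW
  req#4 t=0s (window 0): ALLOW
  req#5 t=1s (window 0): DENY
  req#6 t=1s (window 0): DENY
  req#7 t=1s (window 0): DENY
  req#8 t=1s (window 0): DENY
  req#9 t=1s (window 0): DENY
  req#10 t=1s (window 0): DENY
  req#11 t=1s (window 0): DENY
  req#12 t=1s (window 0): DENY
  req#13 t=2s (window 0): DENY
  req#14 t=2s (window 0): DENY
  req#15 t=2s (window 0): DENY
  req#16 t=2s (window 0): DENY

Allowed counts by window: 4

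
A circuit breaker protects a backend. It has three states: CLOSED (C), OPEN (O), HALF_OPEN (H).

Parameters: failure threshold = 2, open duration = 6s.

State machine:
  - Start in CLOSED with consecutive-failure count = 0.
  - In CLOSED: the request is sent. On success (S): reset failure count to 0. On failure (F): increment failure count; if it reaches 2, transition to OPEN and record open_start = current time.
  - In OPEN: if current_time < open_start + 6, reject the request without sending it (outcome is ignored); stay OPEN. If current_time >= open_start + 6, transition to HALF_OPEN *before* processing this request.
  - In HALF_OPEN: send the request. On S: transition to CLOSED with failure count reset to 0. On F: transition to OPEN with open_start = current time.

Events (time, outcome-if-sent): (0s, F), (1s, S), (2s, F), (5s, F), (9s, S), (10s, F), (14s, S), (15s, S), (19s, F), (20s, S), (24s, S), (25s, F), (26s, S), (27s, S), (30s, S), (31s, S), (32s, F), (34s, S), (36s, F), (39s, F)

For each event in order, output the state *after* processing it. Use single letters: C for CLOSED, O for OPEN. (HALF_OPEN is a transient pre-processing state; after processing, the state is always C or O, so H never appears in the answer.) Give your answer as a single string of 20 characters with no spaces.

State after each event:
  event#1 t=0s outcome=F: state=CLOSED
  event#2 t=1s outcome=S: state=CLOSED
  event#3 t=2s outcome=F: state=CLOSED
  event#4 t=5s outcome=F: state=OPEN
  event#5 t=9s outcome=S: state=OPEN
  event#6 t=10s outcome=F: state=OPEN
  event#7 t=14s outcome=S: state=CLOSED
  event#8 t=15s outcome=S: state=CLOSED
  event#9 t=19s outcome=F: state=CLOSED
  event#10 t=20s outcome=S: state=CLOSED
  event#11 t=24s outcome=S: state=CLOSED
  event#12 t=25s outcome=F: state=CLOSED
  event#13 t=26s outcome=S: state=CLOSED
  event#14 t=27s outcome=S: state=CLOSED
  event#15 t=30s outcome=S: state=CLOSED
  event#16 t=31s outcome=S: state=CLOSED
  event#17 t=32s outcome=F: state=CLOSED
  event#18 t=34s outcome=S: state=CLOSED
  event#19 t=36s outcome=F: state=CLOSED
  event#20 t=39s outcome=F: state=OPEN

Answer: CCCOOOCCCCCCCCCCCCCO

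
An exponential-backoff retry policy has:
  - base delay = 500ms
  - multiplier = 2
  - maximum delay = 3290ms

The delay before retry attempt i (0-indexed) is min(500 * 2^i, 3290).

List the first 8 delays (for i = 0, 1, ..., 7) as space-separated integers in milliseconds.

Computing each delay:
  i=0: min(500*2^0, 3290) = 500
  i=1: min(500*2^1, 3290) = 1000
  i=2: min(500*2^2, 3290) = 2000
  i=3: min(500*2^3, 3290) = 3290
  i=4: min(500*2^4, 3290) = 3290
  i=5: min(500*2^5, 3290) = 3290
  i=6: min(500*2^6, 3290) = 3290
  i=7: min(500*2^7, 3290) = 3290

Answer: 500 1000 2000 3290 3290 3290 3290 3290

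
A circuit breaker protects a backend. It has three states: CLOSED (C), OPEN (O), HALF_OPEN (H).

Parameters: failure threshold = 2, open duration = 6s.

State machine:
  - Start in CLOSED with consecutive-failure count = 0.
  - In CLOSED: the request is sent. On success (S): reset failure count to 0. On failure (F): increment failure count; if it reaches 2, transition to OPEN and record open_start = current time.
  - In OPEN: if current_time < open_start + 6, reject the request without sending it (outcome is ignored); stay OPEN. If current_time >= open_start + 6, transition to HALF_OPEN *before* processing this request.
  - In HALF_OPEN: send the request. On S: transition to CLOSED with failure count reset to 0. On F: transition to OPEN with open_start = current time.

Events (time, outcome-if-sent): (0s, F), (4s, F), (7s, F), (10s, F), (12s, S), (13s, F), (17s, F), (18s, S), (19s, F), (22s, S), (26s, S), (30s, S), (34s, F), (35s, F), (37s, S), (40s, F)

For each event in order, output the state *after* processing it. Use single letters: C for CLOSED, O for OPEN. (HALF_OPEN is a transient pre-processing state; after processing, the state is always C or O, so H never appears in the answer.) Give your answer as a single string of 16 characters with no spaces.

Answer: COOOOOOOOOCCCOOO

Derivation:
State after each event:
  event#1 t=0s outcome=F: state=CLOSED
  event#2 t=4s outcome=F: state=OPEN
  event#3 t=7s outcome=F: state=OPEN
  event#4 t=10s outcome=F: state=OPEN
  event#5 t=12s outcome=S: state=OPEN
  event#6 t=13s outcome=F: state=OPEN
  event#7 t=17s outcome=F: state=OPEN
  event#8 t=18s outcome=S: state=OPEN
  event#9 t=19s outcome=F: state=OPEN
  event#10 t=22s outcome=S: state=OPEN
  event#11 t=26s outcome=S: state=CLOSED
  event#12 t=30s outcome=S: state=CLOSED
  event#13 t=34s outcome=F: state=CLOSED
  event#14 t=35s outcome=F: state=OPEN
  event#15 t=37s outcome=S: state=OPEN
  event#16 t=40s outcome=F: state=OPEN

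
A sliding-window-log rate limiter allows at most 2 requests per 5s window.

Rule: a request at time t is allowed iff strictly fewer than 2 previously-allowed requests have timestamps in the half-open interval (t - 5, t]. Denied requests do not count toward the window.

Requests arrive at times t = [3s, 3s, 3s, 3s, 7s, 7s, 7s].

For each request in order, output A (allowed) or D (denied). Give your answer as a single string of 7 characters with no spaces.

Answer: AADDDDD

Derivation:
Tracking allowed requests in the window:
  req#1 t=3s: ALLOW
  req#2 t=3s: ALLOW
  req#3 t=3s: DENY
  req#4 t=3s: DENY
  req#5 t=7s: DENY
  req#6 t=7s: DENY
  req#7 t=7s: DENY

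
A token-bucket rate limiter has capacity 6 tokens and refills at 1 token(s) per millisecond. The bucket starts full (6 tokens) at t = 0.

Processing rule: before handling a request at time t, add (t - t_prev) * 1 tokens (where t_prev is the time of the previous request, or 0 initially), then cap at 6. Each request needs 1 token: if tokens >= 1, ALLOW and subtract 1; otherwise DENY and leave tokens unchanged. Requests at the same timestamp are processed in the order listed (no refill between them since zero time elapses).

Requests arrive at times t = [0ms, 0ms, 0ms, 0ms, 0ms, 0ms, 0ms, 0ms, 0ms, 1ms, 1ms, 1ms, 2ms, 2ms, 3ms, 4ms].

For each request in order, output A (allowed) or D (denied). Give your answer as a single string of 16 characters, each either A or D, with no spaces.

Simulating step by step:
  req#1 t=0ms: ALLOW
  req#2 t=0ms: ALLOW
  req#3 t=0ms: ALLOW
  req#4 t=0ms: ALLOW
  req#5 t=0ms: ALLOW
  req#6 t=0ms: ALLOW
  req#7 t=0ms: DENY
  req#8 t=0ms: DENY
  req#9 t=0ms: DENY
  req#10 t=1ms: ALLOW
  req#11 t=1ms: DENY
  req#12 t=1ms: DENY
  req#13 t=2ms: ALLOW
  req#14 t=2ms: DENY
  req#15 t=3ms: ALLOW
  req#16 t=4ms: ALLOW

Answer: AAAAAADDDADDADAA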